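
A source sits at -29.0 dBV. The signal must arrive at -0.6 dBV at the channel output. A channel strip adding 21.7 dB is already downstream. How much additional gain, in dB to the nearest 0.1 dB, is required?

6.7 dB

The required make-up gain is the shortfall in the dB sum.
G = -0.6 − (-29.0) − 21.7 = 6.7 dB.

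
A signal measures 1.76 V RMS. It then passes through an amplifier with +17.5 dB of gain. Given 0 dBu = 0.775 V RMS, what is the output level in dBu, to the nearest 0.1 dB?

+24.6 dBu

Input level: 20·log₁₀(1.76/0.775) = 7.12 dBu.
Output: 7.12 + 17.5 = +24.6 dBu.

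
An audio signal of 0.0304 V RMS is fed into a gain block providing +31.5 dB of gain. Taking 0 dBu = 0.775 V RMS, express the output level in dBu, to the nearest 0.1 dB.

+3.4 dBu

Input level: 20·log₁₀(0.0304/0.775) = -28.13 dBu.
Output: -28.13 + 31.5 = +3.4 dBu.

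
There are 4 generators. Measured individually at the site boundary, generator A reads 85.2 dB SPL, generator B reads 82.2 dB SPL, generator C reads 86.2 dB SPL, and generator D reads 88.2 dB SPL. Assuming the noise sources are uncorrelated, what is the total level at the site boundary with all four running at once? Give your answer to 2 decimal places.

91.97 dB SPL

Incoherent sources sum as intensities:
L_total = 10·log₁₀(10^(85.2/10) + 10^(82.2/10) + 10^(86.2/10) + 10^(88.2/10)) = 10·log₁₀(1575000000) = 91.97 dB SPL.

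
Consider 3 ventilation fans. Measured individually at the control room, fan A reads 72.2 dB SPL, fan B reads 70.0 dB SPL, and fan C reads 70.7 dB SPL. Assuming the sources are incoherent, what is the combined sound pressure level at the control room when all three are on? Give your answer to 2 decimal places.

75.84 dB SPL

Uncorrelated sources add in intensity (power), not in dB.
L_total = 10·log₁₀(10^(72.2/10) + 10^(70.0/10) + 10^(70.7/10)) = 10·log₁₀(38340000) = 75.84 dB SPL.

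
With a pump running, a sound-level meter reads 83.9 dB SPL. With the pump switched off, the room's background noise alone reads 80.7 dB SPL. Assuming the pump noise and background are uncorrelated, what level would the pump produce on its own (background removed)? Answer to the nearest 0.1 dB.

Remove the background by subtracting linear intensities:
L_src = 10·log₁₀(10^(83.9/10) − 10^(80.7/10)) = 10·log₁₀(128000000) = 81.1 dB SPL.

81.1 dB SPL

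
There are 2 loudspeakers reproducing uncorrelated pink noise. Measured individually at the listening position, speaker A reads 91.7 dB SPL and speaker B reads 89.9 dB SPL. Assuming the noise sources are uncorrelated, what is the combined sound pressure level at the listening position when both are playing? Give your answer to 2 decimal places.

Incoherent sources sum as intensities:
L_total = 10·log₁₀(10^(91.7/10) + 10^(89.9/10)) = 10·log₁₀(2456000000) = 93.90 dB SPL.

93.90 dB SPL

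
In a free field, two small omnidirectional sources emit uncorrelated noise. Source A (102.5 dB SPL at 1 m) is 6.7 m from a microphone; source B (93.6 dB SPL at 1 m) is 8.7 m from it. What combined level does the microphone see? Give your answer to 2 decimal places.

At the listener: L_A = 102.5 − 20·log₁₀(6.7) = 85.979 dB; L_B = 93.6 − 20·log₁₀(8.7) = 74.810 dB.
Combined: 10·log₁₀(10^(85.979/10)+10^(74.810/10)) = 86.30 dB SPL.

86.30 dB SPL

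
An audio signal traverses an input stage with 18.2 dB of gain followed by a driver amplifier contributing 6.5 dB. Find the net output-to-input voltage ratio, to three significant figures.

Net gain = 18.2 + 6.5 = 24.7 dB.
Voltage ratio = 10^(24.7/20) = 17.2.

17.2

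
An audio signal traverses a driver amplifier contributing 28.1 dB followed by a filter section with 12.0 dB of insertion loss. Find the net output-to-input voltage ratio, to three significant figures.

Net gain = 28.1 + (−12.0) = 16.1 dB.
Voltage ratio = 10^(16.1/20) = 6.38.

6.38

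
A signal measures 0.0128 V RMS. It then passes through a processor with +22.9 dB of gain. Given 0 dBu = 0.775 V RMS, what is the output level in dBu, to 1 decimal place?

Input level: 20·log₁₀(0.0128/0.775) = -35.64 dBu.
Output: -35.64 + 22.9 = -12.7 dBu.

-12.7 dBu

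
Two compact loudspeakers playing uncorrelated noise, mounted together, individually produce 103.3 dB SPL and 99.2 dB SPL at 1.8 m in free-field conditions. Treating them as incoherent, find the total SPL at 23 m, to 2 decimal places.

82.60 dB SPL

Combined at 1.8 m: 10·log₁₀(10^(103.3/10)+10^(99.2/10)) = 104.727 dB SPL.
Then apply −20·log₁₀(23/1.8) = -22.129 dB → 82.60 dB SPL.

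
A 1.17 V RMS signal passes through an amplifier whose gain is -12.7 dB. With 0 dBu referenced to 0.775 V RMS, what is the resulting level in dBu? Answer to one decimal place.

Input level: 20·log₁₀(1.17/0.775) = 3.58 dBu.
Output: 3.58 − 12.7 = -9.1 dBu.

-9.1 dBu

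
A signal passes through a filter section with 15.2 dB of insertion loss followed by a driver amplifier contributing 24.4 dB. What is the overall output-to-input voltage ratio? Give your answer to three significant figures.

Net gain = (−15.2) + 24.4 = 9.2 dB.
Voltage ratio = 10^(9.2/20) = 2.88.

2.88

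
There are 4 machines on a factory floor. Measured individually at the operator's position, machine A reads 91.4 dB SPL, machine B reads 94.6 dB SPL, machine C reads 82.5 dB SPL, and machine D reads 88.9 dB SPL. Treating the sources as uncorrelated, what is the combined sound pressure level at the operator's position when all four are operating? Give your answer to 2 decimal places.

Add the sources as powers (linear), then convert back to dB:
L_total = 10·log₁₀(10^(91.4/10) + 10^(94.6/10) + 10^(82.5/10) + 10^(88.9/10)) = 10·log₁₀(5218000000) = 97.18 dB SPL.

97.18 dB SPL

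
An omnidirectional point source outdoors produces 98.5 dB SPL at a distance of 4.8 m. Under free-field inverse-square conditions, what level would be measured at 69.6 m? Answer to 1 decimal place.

Inverse-square spreading gives ΔL = −20·log₁₀(d₂/d₁).
ΔL = −20·log₁₀(69.6/4.8) = -23.23 dB, so L₂ = 98.5 + (-23.23) = 75.3 dB SPL.

75.3 dB SPL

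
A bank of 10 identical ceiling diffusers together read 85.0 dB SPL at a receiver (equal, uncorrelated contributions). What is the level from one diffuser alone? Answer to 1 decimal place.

75.0 dB SPL

10 equal incoherent sources add 10·log₁₀(10) = 10.00 dB over one source.
L_one = 85.0 − 10.00 = 75.0 dB SPL.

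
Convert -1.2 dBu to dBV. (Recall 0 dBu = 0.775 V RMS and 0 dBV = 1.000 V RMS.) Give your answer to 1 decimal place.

The offset between the scales is 20·log₁₀(0.775/1.000) = −2.214 dB.
So dBV = -1.2 − 2.214 = -3.4 dBV.

-3.4 dBV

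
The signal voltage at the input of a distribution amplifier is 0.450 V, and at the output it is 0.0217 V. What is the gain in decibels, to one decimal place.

-26.3 dB

For a voltage ratio, dB = 20·log₁₀(V₂/V₁).
20·log₁₀(0.0217/0.450) = 20·log₁₀(0.04822) = -26.3 dB.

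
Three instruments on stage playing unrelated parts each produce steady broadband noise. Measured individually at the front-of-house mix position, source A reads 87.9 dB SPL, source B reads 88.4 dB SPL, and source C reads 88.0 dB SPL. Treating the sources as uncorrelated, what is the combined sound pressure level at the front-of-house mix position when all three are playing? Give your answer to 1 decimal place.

Add the sources as powers (linear), then convert back to dB:
L_total = 10·log₁₀(10^(87.9/10) + 10^(88.4/10) + 10^(88.0/10)) = 10·log₁₀(1939000000) = 92.9 dB SPL.

92.9 dB SPL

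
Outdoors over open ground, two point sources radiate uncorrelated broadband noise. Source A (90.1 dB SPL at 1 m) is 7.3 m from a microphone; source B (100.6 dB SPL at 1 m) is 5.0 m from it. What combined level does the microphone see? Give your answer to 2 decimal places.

At the listener: L_A = 90.1 − 20·log₁₀(7.3) = 72.834 dB; L_B = 100.6 − 20·log₁₀(5.0) = 86.621 dB.
Combined: 10·log₁₀(10^(72.834/10)+10^(86.621/10)) = 86.80 dB SPL.

86.80 dB SPL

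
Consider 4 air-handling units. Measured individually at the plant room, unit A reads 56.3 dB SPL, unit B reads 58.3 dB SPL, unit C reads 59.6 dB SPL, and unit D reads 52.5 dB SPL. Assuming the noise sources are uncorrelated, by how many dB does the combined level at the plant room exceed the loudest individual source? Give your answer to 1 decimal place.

3.8 dB

Add the sources as powers (linear), then convert back to dB:
L_total = 10·log₁₀(10^(56.3/10) + 10^(58.3/10) + 10^(59.6/10) + 10^(52.5/10)) = 63.41 dB SPL.
Excess over the loudest (59.6 dB): 63.41 − 59.6 = 3.8 dB.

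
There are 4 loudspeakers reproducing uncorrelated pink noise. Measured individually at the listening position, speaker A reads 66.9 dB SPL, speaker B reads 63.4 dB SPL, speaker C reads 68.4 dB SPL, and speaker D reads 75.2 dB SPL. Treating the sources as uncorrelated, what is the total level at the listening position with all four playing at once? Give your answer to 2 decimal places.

Uncorrelated sources add in intensity (power), not in dB.
L_total = 10·log₁₀(10^(66.9/10) + 10^(63.4/10) + 10^(68.4/10) + 10^(75.2/10)) = 10·log₁₀(47120000) = 76.73 dB SPL.

76.73 dB SPL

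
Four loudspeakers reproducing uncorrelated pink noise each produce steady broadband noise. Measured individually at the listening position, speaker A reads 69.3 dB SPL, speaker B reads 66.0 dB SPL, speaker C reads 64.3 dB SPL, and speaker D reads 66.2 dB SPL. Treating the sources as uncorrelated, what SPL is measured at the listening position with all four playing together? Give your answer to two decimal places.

Add the sources as powers (linear), then convert back to dB:
L_total = 10·log₁₀(10^(69.3/10) + 10^(66.0/10) + 10^(64.3/10) + 10^(66.2/10)) = 10·log₁₀(19350000) = 72.87 dB SPL.

72.87 dB SPL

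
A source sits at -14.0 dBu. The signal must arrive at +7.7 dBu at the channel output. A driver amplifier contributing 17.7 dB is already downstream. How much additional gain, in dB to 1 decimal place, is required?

The required make-up gain is the shortfall in the dB sum.
G = +7.7 − (-14.0) − 17.7 = 4.0 dB.

4.0 dB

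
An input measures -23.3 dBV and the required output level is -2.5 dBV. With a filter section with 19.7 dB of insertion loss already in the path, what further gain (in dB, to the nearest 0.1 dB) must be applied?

40.5 dB

The required make-up gain is the shortfall in the dB sum.
G = -2.5 − (-23.3) + 19.7 = 40.5 dB.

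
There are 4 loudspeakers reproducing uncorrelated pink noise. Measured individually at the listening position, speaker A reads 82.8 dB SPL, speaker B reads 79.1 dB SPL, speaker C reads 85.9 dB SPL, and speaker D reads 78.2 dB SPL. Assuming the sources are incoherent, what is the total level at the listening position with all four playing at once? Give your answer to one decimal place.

Uncorrelated sources add in intensity (power), not in dB.
L_total = 10·log₁₀(10^(82.8/10) + 10^(79.1/10) + 10^(85.9/10) + 10^(78.2/10)) = 10·log₁₀(726900000) = 88.6 dB SPL.

88.6 dB SPL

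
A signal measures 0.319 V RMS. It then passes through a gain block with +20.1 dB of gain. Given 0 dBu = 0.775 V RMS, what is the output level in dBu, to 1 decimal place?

+12.4 dBu

Input level: 20·log₁₀(0.319/0.775) = -7.71 dBu.
Output: -7.71 + 20.1 = +12.4 dBu.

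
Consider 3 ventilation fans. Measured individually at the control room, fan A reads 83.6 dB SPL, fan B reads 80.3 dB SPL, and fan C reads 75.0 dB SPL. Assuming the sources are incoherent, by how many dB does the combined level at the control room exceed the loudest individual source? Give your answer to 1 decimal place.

Uncorrelated sources add in intensity (power), not in dB.
L_total = 10·log₁₀(10^(83.6/10) + 10^(80.3/10) + 10^(75.0/10)) = 85.66 dB SPL.
Excess over the loudest (83.6 dB): 85.66 − 83.6 = 2.1 dB.

2.1 dB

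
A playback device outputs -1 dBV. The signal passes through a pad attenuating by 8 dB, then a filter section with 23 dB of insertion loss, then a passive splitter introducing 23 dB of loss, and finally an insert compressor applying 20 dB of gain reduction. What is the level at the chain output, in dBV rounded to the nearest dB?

-75 dBV

Cascaded gains and losses add directly in dB.
-1 − 8 − 23 − 23 − 20 = -75 dBV.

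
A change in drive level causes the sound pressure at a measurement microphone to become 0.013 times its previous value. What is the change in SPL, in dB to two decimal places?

SPL change from a pressure ratio uses the 20·log₁₀ form:
20·log₁₀(0.013) = -37.72 dB.

-37.72 dB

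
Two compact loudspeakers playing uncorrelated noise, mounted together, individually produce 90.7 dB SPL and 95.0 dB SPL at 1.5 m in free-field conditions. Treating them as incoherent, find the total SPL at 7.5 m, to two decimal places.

Combined at 1.5 m: 10·log₁₀(10^(90.7/10)+10^(95.0/10)) = 96.372 dB SPL.
Then apply −20·log₁₀(7.5/1.5) = -13.979 dB → 82.39 dB SPL.

82.39 dB SPL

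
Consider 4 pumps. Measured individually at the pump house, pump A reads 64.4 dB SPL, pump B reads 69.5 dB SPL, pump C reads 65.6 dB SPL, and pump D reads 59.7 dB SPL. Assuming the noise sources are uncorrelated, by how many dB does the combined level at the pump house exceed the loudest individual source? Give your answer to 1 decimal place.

Uncorrelated sources add in intensity (power), not in dB.
L_total = 10·log₁₀(10^(64.4/10) + 10^(69.5/10) + 10^(65.6/10) + 10^(59.7/10)) = 72.10 dB SPL.
Excess over the loudest (69.5 dB): 72.10 − 69.5 = 2.6 dB.

2.6 dB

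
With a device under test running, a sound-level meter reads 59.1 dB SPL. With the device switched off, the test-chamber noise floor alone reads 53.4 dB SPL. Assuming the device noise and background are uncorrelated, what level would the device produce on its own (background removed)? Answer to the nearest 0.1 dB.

57.7 dB SPL

Remove the background by subtracting linear intensities:
L_src = 10·log₁₀(10^(59.1/10) − 10^(53.4/10)) = 10·log₁₀(594100) = 57.7 dB SPL.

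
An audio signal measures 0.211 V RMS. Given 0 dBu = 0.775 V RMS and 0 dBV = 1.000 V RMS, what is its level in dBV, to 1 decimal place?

dBV = 20·log₁₀(V / 1.000 V).
20·log₁₀(0.211/1.000) = -13.5 dBV.

-13.5 dBV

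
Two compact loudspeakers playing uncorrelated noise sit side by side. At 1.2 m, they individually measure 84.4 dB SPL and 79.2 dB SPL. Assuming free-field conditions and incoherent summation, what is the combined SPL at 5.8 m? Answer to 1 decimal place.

Combined at 1.2 m: 10·log₁₀(10^(84.4/10)+10^(79.2/10)) = 85.55 dB SPL.
Then apply −20·log₁₀(5.8/1.2) = -13.68 dB → 71.9 dB SPL.

71.9 dB SPL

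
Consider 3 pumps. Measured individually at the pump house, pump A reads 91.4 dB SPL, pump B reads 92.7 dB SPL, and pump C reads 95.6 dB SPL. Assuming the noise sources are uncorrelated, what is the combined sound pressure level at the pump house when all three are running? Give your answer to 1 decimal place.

98.4 dB SPL

Incoherent sources sum as intensities:
L_total = 10·log₁₀(10^(91.4/10) + 10^(92.7/10) + 10^(95.6/10)) = 10·log₁₀(6873000000) = 98.4 dB SPL.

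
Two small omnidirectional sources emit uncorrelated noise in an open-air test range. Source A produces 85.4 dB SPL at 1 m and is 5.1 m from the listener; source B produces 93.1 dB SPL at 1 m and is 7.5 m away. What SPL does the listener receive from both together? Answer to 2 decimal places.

76.96 dB SPL

At the listener: L_A = 85.4 − 20·log₁₀(5.1) = 71.249 dB; L_B = 93.1 − 20·log₁₀(7.5) = 75.599 dB.
Combined: 10·log₁₀(10^(71.249/10)+10^(75.599/10)) = 76.96 dB SPL.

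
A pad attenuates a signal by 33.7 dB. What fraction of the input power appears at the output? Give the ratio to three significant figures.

Power ratio = 10^(dB/10).
10^(-33.7/10) = 10^(-3.370) = 0.000427.

0.000427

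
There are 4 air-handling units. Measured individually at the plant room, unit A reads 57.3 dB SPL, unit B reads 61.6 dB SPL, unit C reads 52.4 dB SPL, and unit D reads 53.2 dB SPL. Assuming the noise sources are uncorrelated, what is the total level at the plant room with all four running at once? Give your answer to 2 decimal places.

Incoherent sources sum as intensities:
L_total = 10·log₁₀(10^(57.3/10) + 10^(61.6/10) + 10^(52.4/10) + 10^(53.2/10)) = 10·log₁₀(2365000) = 63.74 dB SPL.

63.74 dB SPL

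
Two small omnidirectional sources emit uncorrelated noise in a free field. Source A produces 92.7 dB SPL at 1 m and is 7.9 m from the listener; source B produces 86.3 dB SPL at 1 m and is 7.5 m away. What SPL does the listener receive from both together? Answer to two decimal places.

75.73 dB SPL

At the listener: L_A = 92.7 − 20·log₁₀(7.9) = 74.747 dB; L_B = 86.3 − 20·log₁₀(7.5) = 68.799 dB.
Combined: 10·log₁₀(10^(74.747/10)+10^(68.799/10)) = 75.73 dB SPL.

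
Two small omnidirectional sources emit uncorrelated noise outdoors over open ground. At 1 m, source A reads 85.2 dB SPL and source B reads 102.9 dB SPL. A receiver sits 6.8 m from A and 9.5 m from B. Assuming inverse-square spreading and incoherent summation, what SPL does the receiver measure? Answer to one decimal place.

At the listener: L_A = 85.2 − 20·log₁₀(6.8) = 68.55 dB; L_B = 102.9 − 20·log₁₀(9.5) = 83.35 dB.
Combined: 10·log₁₀(10^(68.55/10)+10^(83.35/10)) = 83.5 dB SPL.

83.5 dB SPL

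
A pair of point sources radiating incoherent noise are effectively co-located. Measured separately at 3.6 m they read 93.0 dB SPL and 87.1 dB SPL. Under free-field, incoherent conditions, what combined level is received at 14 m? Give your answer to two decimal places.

82.20 dB SPL

Combined at 3.6 m: 10·log₁₀(10^(93.0/10)+10^(87.1/10)) = 93.993 dB SPL.
Then apply −20·log₁₀(14/3.6) = -11.797 dB → 82.20 dB SPL.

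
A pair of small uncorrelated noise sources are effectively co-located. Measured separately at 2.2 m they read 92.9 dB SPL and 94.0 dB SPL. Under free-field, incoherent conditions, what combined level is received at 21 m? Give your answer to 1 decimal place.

76.9 dB SPL

Combined at 2.2 m: 10·log₁₀(10^(92.9/10)+10^(94.0/10)) = 96.50 dB SPL.
Then apply −20·log₁₀(21/2.2) = -19.60 dB → 76.9 dB SPL.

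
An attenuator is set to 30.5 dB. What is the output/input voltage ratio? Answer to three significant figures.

Voltage ratio = 10^(dB/20).
10^(-30.5/20) = 10^(-1.525) = 0.0299.

0.0299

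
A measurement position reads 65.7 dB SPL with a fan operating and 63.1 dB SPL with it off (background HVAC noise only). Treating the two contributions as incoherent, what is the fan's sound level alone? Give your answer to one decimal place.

62.2 dB SPL

Background correction is a power subtraction:
L_src = 10·log₁₀(10^(65.7/10) − 10^(63.1/10)) = 10·log₁₀(1674000) = 62.2 dB SPL.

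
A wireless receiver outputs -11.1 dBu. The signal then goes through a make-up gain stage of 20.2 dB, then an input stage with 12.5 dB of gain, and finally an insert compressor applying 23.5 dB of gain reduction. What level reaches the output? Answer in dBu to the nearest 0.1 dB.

Gain stages sum in dB:
-11.1 + 20.2 + 12.5 − 23.5 = -1.9 dBu.

-1.9 dBu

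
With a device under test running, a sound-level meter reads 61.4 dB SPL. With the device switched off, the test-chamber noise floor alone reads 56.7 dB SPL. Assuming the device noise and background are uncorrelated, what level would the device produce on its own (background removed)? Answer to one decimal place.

59.6 dB SPL

Background correction is a power subtraction:
L_src = 10·log₁₀(10^(61.4/10) − 10^(56.7/10)) = 10·log₁₀(912600) = 59.6 dB SPL.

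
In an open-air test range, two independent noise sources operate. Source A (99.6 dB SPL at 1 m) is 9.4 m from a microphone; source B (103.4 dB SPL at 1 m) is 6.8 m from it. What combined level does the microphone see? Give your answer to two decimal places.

At the listener: L_A = 99.6 − 20·log₁₀(9.4) = 80.137 dB; L_B = 103.4 − 20·log₁₀(6.8) = 86.750 dB.
Combined: 10·log₁₀(10^(80.137/10)+10^(86.750/10)) = 87.61 dB SPL.

87.61 dB SPL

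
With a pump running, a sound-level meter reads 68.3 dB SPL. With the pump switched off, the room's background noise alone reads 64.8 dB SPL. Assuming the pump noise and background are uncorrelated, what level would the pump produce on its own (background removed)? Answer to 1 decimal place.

65.7 dB SPL

Background correction is a power subtraction:
L_src = 10·log₁₀(10^(68.3/10) − 10^(64.8/10)) = 10·log₁₀(3741000) = 65.7 dB SPL.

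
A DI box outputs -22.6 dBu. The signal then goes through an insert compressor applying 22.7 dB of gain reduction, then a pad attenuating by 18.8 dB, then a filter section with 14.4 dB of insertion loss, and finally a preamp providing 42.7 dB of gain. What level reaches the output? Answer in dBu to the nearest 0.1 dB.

In dB, series stages simply add:
-22.6 − 22.7 − 18.8 − 14.4 + 42.7 = -35.8 dBu.

-35.8 dBu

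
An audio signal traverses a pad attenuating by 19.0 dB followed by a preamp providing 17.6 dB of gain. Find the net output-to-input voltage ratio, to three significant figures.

0.851

Net gain = (−19.0) + 17.6 = -1.4 dB.
Voltage ratio = 10^(-1.4/20) = 0.851.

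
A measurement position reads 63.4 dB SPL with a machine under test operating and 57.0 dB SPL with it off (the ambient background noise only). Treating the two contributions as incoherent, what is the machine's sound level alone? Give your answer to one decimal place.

Remove the background by subtracting linear intensities:
L_src = 10·log₁₀(10^(63.4/10) − 10^(57.0/10)) = 10·log₁₀(1687000) = 62.3 dB SPL.

62.3 dB SPL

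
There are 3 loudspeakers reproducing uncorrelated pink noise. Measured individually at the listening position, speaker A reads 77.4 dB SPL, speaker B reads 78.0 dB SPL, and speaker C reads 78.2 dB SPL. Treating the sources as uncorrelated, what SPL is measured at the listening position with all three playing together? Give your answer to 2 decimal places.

Incoherent sources sum as intensities:
L_total = 10·log₁₀(10^(77.4/10) + 10^(78.0/10) + 10^(78.2/10)) = 10·log₁₀(184100000) = 82.65 dB SPL.

82.65 dB SPL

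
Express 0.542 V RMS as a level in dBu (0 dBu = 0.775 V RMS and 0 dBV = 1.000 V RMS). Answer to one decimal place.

-3.1 dBu

dBu = 20·log₁₀(V / 0.775 V).
20·log₁₀(0.542/0.775) = -3.1 dBu.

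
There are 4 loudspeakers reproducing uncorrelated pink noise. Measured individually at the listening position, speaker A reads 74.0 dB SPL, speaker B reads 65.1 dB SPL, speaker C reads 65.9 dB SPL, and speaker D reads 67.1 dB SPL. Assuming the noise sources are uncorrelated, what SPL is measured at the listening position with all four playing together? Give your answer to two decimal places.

Uncorrelated sources add in intensity (power), not in dB.
L_total = 10·log₁₀(10^(74.0/10) + 10^(65.1/10) + 10^(65.9/10) + 10^(67.1/10)) = 10·log₁₀(37370000) = 75.73 dB SPL.

75.73 dB SPL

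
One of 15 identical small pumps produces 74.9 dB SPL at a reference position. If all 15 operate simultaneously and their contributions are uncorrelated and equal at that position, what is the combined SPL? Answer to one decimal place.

86.7 dB SPL

15 equal incoherent sources raise the level by 10·log₁₀(15) = 11.76 dB.
L_total = 74.9 + 11.76 = 86.7 dB SPL.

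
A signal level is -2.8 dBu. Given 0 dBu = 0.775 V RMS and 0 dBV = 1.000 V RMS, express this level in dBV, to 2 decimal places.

The offset between the scales is 20·log₁₀(0.775/1.000) = −2.214 dB.
So dBV = -2.8 − 2.214 = -5.01 dBV.

-5.01 dBV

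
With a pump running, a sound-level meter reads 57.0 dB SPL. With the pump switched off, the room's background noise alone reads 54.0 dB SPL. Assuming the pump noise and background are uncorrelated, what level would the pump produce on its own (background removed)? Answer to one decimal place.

Background correction is a power subtraction:
L_src = 10·log₁₀(10^(57.0/10) − 10^(54.0/10)) = 10·log₁₀(250000) = 54.0 dB SPL.

54.0 dB SPL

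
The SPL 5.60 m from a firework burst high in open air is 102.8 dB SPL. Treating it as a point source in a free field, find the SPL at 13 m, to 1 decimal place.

Inverse-square spreading gives ΔL = −20·log₁₀(d₂/d₁).
ΔL = −20·log₁₀(13/5.60) = -7.32 dB, so L₂ = 102.8 + (-7.32) = 95.5 dB SPL.

95.5 dB SPL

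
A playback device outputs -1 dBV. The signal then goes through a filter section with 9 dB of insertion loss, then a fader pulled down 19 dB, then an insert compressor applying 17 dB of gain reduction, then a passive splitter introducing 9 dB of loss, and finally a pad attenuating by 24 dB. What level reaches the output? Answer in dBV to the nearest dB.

-79 dBV

In dB, series stages simply add:
-1 − 9 − 19 − 17 − 9 − 24 = -79 dBV.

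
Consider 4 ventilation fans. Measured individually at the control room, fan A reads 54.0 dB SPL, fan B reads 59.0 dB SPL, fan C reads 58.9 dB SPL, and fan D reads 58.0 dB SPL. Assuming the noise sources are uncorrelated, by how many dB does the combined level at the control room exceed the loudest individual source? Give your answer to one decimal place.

Add the sources as powers (linear), then convert back to dB:
L_total = 10·log₁₀(10^(54.0/10) + 10^(59.0/10) + 10^(58.9/10) + 10^(58.0/10)) = 63.90 dB SPL.
Excess over the loudest (59.0 dB): 63.90 − 59.0 = 4.9 dB.

4.9 dB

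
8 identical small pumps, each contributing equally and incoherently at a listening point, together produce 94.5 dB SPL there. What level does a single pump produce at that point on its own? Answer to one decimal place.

85.5 dB SPL

8 equal incoherent sources add 10·log₁₀(8) = 9.03 dB over one source.
L_one = 94.5 − 9.03 = 85.5 dB SPL.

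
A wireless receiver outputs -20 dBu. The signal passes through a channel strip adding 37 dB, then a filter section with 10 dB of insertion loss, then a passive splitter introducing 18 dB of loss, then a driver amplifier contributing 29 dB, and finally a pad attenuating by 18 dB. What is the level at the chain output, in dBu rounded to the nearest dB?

0 dBu

Cascaded gains and losses add directly in dB.
-20 + 37 − 10 − 18 + 29 − 18 = 0 dBu.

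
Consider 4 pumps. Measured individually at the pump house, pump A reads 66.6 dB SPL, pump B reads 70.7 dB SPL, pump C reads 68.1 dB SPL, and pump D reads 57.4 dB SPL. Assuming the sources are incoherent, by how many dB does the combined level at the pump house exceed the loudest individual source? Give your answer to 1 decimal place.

3.0 dB

Add the sources as powers (linear), then convert back to dB:
L_total = 10·log₁₀(10^(66.6/10) + 10^(70.7/10) + 10^(68.1/10) + 10^(57.4/10)) = 73.68 dB SPL.
Excess over the loudest (70.7 dB): 73.68 − 70.7 = 3.0 dB.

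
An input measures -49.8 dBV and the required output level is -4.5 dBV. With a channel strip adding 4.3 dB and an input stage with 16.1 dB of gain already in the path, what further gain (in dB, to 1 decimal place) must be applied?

The required make-up gain is the shortfall in the dB sum.
G = -4.5 − (-49.8) − 4.3 − 16.1 = 24.9 dB.

24.9 dB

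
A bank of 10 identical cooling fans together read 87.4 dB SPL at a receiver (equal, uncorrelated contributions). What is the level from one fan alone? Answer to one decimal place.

10 equal incoherent sources add 10·log₁₀(10) = 10.00 dB over one source.
L_one = 87.4 − 10.00 = 77.4 dB SPL.

77.4 dB SPL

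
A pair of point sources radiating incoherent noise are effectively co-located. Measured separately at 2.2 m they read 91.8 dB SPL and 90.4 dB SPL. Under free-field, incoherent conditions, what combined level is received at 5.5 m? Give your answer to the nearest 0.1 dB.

Combined at 2.2 m: 10·log₁₀(10^(91.8/10)+10^(90.4/10)) = 94.17 dB SPL.
Then apply −20·log₁₀(5.5/2.2) = -7.96 dB → 86.2 dB SPL.

86.2 dB SPL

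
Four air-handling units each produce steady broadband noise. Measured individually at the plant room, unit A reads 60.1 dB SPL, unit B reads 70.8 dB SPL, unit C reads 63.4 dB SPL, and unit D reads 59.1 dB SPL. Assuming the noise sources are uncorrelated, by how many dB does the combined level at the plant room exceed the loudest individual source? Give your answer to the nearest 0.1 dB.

1.3 dB

Uncorrelated sources add in intensity (power), not in dB.
L_total = 10·log₁₀(10^(60.1/10) + 10^(70.8/10) + 10^(63.4/10) + 10^(59.1/10)) = 72.05 dB SPL.
Excess over the loudest (70.8 dB): 72.05 − 70.8 = 1.3 dB.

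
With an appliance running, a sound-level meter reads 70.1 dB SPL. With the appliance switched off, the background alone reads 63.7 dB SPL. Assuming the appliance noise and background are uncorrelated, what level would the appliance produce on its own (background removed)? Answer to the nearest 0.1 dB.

Remove the background by subtracting linear intensities:
L_src = 10·log₁₀(10^(70.1/10) − 10^(63.7/10)) = 10·log₁₀(7889000) = 69.0 dB SPL.

69.0 dB SPL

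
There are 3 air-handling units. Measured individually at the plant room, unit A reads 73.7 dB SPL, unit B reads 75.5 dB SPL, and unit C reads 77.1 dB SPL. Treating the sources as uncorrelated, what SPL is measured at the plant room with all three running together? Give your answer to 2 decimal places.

Add the sources as powers (linear), then convert back to dB:
L_total = 10·log₁₀(10^(73.7/10) + 10^(75.5/10) + 10^(77.1/10)) = 10·log₁₀(110200000) = 80.42 dB SPL.

80.42 dB SPL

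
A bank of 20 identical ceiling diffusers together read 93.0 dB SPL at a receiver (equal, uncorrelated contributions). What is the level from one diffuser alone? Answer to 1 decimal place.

20 equal incoherent sources add 10·log₁₀(20) = 13.01 dB over one source.
L_one = 93.0 − 13.01 = 80.0 dB SPL.

80.0 dB SPL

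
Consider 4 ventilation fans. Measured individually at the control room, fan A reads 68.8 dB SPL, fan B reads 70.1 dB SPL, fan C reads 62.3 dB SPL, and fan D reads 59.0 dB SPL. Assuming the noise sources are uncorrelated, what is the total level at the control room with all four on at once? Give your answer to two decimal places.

73.08 dB SPL

Incoherent sources sum as intensities:
L_total = 10·log₁₀(10^(68.8/10) + 10^(70.1/10) + 10^(62.3/10) + 10^(59.0/10)) = 10·log₁₀(20310000) = 73.08 dB SPL.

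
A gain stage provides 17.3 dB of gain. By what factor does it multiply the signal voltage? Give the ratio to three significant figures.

Voltage ratio = 10^(dB/20).
10^(17.3/20) = 10^(0.8650) = 7.33.

7.33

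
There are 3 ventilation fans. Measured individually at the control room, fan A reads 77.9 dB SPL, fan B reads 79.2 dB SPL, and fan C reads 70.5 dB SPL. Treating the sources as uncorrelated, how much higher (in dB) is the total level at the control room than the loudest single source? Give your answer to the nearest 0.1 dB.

Add the sources as powers (linear), then convert back to dB:
L_total = 10·log₁₀(10^(77.9/10) + 10^(79.2/10) + 10^(70.5/10)) = 81.93 dB SPL.
Excess over the loudest (79.2 dB): 81.93 − 79.2 = 2.7 dB.

2.7 dB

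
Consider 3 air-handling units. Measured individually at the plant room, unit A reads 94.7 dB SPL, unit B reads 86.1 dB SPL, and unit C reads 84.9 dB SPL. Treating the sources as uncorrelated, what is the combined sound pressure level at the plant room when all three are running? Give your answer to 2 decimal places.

Add the sources as powers (linear), then convert back to dB:
L_total = 10·log₁₀(10^(94.7/10) + 10^(86.1/10) + 10^(84.9/10)) = 10·log₁₀(3668000000) = 95.64 dB SPL.

95.64 dB SPL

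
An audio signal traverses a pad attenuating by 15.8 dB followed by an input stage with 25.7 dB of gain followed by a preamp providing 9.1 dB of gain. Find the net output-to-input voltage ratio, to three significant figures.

8.91

Net gain = (−15.8) + 25.7 + 9.1 = 19.0 dB.
Voltage ratio = 10^(19.0/20) = 8.91.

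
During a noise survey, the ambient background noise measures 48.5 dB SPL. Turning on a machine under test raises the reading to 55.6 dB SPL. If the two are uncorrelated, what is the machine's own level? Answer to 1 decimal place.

Background correction is a power subtraction:
L_src = 10·log₁₀(10^(55.6/10) − 10^(48.5/10)) = 10·log₁₀(292300) = 54.7 dB SPL.

54.7 dB SPL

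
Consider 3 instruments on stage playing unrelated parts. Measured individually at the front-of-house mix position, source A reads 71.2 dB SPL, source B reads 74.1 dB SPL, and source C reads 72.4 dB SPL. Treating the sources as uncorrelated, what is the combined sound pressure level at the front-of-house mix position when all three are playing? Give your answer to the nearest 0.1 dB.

77.5 dB SPL

Incoherent sources sum as intensities:
L_total = 10·log₁₀(10^(71.2/10) + 10^(74.1/10) + 10^(72.4/10)) = 10·log₁₀(56260000) = 77.5 dB SPL.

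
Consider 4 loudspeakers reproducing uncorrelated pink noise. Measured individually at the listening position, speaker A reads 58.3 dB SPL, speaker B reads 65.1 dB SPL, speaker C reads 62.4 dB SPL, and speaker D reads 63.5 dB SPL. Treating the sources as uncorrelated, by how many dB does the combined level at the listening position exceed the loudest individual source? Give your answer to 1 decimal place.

Add the sources as powers (linear), then convert back to dB:
L_total = 10·log₁₀(10^(58.3/10) + 10^(65.1/10) + 10^(62.4/10) + 10^(63.5/10)) = 68.97 dB SPL.
Excess over the loudest (65.1 dB): 68.97 − 65.1 = 3.9 dB.

3.9 dB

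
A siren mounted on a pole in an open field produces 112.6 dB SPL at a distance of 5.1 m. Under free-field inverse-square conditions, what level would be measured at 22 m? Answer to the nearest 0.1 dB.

99.9 dB SPL

Free-field point source: level drops by 20·log₁₀ of the distance ratio.
ΔL = −20·log₁₀(22/5.1) = -12.70 dB, so L₂ = 112.6 + (-12.70) = 99.9 dB SPL.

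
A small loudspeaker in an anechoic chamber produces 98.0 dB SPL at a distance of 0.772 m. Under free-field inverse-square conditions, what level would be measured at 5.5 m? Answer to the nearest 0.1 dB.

80.9 dB SPL

Inverse-square spreading gives ΔL = −20·log₁₀(d₂/d₁).
ΔL = −20·log₁₀(5.5/0.772) = -17.05 dB, so L₂ = 98.0 + (-17.05) = 80.9 dB SPL.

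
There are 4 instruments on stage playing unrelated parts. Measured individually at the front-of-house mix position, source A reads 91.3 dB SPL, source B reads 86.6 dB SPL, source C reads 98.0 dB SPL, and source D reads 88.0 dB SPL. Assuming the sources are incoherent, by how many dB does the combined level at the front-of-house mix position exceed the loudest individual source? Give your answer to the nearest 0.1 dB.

Uncorrelated sources add in intensity (power), not in dB.
L_total = 10·log₁₀(10^(91.3/10) + 10^(86.6/10) + 10^(98.0/10) + 10^(88.0/10)) = 99.42 dB SPL.
Excess over the loudest (98.0 dB): 99.42 − 98.0 = 1.4 dB.

1.4 dB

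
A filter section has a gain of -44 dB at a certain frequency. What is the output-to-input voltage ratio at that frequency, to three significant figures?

Voltage ratio = 10^(dB/20).
10^(-44/20) = 10^(-2.200) = 0.00631.

0.00631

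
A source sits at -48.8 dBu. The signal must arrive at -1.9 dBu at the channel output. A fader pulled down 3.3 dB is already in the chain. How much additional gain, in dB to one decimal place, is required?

The required make-up gain is the shortfall in the dB sum.
G = -1.9 − (-48.8) + 3.3 = 50.2 dB.

50.2 dB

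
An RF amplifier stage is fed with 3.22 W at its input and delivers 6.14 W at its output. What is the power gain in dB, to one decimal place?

Power is a power quantity, so gain = 10·log₁₀(P_out/P_in).
10·log₁₀(6.14/3.22) = 10·log₁₀(1.907) = 2.8 dB.

2.8 dB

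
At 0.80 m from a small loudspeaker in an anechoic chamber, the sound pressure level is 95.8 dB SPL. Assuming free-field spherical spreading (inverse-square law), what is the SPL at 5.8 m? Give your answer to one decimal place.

Inverse-square spreading gives ΔL = −20·log₁₀(d₂/d₁).
ΔL = −20·log₁₀(5.8/0.80) = -17.21 dB, so L₂ = 95.8 + (-17.21) = 78.6 dB SPL.

78.6 dB SPL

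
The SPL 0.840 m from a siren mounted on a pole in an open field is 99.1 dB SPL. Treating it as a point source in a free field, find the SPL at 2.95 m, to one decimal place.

For a point source in a free field, ΔL = −20·log₁₀(d₂/d₁).
ΔL = −20·log₁₀(2.95/0.840) = -10.91 dB, so L₂ = 99.1 + (-10.91) = 88.2 dB SPL.

88.2 dB SPL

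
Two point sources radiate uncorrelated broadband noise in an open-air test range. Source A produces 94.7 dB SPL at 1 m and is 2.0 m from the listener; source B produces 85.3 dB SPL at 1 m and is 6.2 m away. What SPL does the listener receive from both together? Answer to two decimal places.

88.73 dB SPL

At the listener: L_A = 94.7 − 20·log₁₀(2.0) = 88.679 dB; L_B = 85.3 − 20·log₁₀(6.2) = 69.452 dB.
Combined: 10·log₁₀(10^(88.679/10)+10^(69.452/10)) = 88.73 dB SPL.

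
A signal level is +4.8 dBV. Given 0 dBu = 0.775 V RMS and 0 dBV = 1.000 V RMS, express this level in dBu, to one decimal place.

The offset between the scales is 20·log₁₀(0.775/1.000) = −2.214 dB.
So dBu = +4.8 + 2.214 = +7.0 dBu.

+7.0 dBu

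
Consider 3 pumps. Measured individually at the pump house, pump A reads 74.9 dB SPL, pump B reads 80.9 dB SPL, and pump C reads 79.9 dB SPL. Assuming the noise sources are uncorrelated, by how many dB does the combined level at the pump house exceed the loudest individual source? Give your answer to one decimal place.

Incoherent sources sum as intensities:
L_total = 10·log₁₀(10^(74.9/10) + 10^(80.9/10) + 10^(79.9/10)) = 84.01 dB SPL.
Excess over the loudest (80.9 dB): 84.01 − 80.9 = 3.1 dB.

3.1 dB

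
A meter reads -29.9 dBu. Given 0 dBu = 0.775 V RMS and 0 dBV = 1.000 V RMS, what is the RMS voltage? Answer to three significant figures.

0.0248 V

V = 0.775 V × 10^(-29.9/20).
= 0.775 × 0.03199 = 0.0248 V.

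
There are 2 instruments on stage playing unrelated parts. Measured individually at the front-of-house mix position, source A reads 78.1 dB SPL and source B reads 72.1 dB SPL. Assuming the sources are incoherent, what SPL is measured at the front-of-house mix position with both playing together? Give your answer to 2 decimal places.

79.07 dB SPL

Incoherent sources sum as intensities:
L_total = 10·log₁₀(10^(78.1/10) + 10^(72.1/10)) = 10·log₁₀(80780000) = 79.07 dB SPL.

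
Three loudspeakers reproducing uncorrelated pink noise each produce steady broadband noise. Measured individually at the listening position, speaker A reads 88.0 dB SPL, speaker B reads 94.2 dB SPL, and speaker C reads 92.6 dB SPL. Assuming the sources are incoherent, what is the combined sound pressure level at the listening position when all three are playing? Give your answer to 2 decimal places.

Uncorrelated sources add in intensity (power), not in dB.
L_total = 10·log₁₀(10^(88.0/10) + 10^(94.2/10) + 10^(92.6/10)) = 10·log₁₀(5081000000) = 97.06 dB SPL.

97.06 dB SPL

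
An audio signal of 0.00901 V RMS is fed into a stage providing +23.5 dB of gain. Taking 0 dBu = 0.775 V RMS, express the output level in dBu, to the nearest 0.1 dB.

Input level: 20·log₁₀(0.00901/0.775) = -38.69 dBu.
Output: -38.69 + 23.5 = -15.2 dBu.

-15.2 dBu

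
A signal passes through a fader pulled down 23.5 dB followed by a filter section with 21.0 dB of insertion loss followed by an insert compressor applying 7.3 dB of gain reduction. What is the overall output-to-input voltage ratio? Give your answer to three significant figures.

0.00257

Net gain = (−23.5) + (−21.0) + (−7.3) = -51.8 dB.
Voltage ratio = 10^(-51.8/20) = 0.00257.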